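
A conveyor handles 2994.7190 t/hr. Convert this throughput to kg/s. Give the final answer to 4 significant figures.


m_dot = 2994.7190 * 1000 / 3600
m_dot = 831.9 kg/s


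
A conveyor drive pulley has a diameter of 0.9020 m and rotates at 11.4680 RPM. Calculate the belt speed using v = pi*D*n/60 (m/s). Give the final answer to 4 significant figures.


v = pi * 0.9020 * 11.4680 / 60
v = 0.5416 m/s


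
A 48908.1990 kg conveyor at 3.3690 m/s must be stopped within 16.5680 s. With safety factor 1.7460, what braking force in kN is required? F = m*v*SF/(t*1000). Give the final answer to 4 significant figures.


F = 48908.1990 * 3.3690 / 16.5680 * 1.7460 / 1000
F = 17.36 kN


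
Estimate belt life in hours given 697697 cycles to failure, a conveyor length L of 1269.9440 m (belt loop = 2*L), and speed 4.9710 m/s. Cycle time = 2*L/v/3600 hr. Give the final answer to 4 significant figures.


cycle_time = 2 * 1269.9440 / 4.9710 / 3600 = 0.141928 hr
life = 697697 * 0.141928 = 99020 hours


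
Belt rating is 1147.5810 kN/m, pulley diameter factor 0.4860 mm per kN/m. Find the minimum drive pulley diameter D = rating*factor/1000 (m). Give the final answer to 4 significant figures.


D = 1147.5810 * 0.4860 / 1000
D = 0.5577 m


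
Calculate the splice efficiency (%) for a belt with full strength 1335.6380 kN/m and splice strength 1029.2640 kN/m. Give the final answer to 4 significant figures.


Eff = 1029.2640 / 1335.6380 * 100
Eff = 77.06 %


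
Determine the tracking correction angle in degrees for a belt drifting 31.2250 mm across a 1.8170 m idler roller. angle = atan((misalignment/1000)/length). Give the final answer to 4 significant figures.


misalign_m = 31.2250 / 1000 = 0.031225 m
angle = atan(0.031225 / 1.8170)
angle = 0.9845 deg


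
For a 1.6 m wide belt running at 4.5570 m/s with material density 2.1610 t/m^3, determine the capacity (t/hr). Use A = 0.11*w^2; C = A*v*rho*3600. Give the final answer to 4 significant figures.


A = 0.11 * 1.6^2 = 0.2816 m^2
C = 0.2816 * 4.5570 * 2.1610 * 3600
C = 9983 t/hr


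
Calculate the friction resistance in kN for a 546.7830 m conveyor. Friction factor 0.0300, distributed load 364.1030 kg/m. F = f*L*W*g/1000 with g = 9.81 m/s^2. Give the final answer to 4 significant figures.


F = 0.0300 * 546.7830 * 364.1030 * 9.81 / 1000
F = 58.59 kN


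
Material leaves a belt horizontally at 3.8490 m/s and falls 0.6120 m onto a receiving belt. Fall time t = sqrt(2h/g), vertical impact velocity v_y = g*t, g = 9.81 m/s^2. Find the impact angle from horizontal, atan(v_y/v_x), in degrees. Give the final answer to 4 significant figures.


t = sqrt(2*0.6120/9.81) = 0.353229 s
v_y = 9.81 * 0.353229 = 3.46518 m/s
angle = atan(3.46518 / 3.8490) = 42.00 deg


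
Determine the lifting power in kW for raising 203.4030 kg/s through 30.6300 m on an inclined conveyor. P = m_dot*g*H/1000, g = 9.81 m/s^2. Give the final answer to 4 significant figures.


P = 203.4030 * 9.81 * 30.6300 / 1000
P = 61.12 kW


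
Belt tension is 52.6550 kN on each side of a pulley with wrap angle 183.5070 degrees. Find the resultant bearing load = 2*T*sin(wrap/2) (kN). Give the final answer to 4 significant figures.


F = 2 * 52.6550 * sin(183.5070/2 deg)
F = 105.3 kN


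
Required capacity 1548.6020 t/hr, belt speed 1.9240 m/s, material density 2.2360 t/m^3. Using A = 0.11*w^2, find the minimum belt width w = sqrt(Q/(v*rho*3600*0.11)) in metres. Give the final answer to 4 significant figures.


A_req = 1548.6020 / (1.9240 * 2.2360 * 3600) = 0.0999909 m^2
w = sqrt(0.0999909 / 0.11)
w = 0.9534 m


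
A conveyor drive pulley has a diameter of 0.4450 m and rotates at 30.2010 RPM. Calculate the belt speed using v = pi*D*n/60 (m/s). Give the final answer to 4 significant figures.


v = pi * 0.4450 * 30.2010 / 60
v = 0.7037 m/s


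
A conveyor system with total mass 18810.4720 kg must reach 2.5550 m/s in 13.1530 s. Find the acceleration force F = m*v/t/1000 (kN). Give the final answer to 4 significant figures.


F = 18810.4720 * 2.5550 / 13.1530 / 1000
F = 3.654 kN


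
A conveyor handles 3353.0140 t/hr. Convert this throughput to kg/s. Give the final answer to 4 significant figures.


m_dot = 3353.0140 * 1000 / 3600
m_dot = 931.4 kg/s


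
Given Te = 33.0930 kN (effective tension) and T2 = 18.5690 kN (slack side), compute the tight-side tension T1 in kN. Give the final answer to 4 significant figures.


T1 = Te + T2 = 33.0930 + 18.5690
T1 = 51.66 kN


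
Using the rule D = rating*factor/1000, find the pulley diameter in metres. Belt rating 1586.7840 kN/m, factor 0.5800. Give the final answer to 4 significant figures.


D = 1586.7840 * 0.5800 / 1000
D = 0.9203 m


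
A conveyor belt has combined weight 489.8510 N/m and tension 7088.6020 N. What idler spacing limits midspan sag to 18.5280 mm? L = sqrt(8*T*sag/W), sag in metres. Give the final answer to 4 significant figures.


sag = 18.5280/1000 = 0.018528 m
L = sqrt(8 * 7088.6020 * 0.018528 / 489.8510)
L = 1.465 m


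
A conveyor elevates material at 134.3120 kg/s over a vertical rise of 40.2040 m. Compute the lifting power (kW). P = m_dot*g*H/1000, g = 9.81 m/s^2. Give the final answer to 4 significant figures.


P = 134.3120 * 9.81 * 40.2040 / 1000
P = 52.97 kW


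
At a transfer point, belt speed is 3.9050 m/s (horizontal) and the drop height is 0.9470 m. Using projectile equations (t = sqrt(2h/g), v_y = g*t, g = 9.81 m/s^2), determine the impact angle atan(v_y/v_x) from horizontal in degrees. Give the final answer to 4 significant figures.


t = sqrt(2*0.9470/9.81) = 0.439395 s
v_y = 9.81 * 0.439395 = 4.31046 m/s
angle = atan(4.31046 / 3.9050) = 47.83 deg


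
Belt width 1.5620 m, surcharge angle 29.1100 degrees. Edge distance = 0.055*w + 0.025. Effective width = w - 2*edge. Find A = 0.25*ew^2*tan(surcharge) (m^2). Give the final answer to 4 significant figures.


edge = 0.055*1.5620 + 0.025 = 0.11091 m
ew = 1.5620 - 2*0.11091 = 1.34018 m
A = 0.25 * 1.34018^2 * tan(29.1100 deg)
A = 0.2500 m^2


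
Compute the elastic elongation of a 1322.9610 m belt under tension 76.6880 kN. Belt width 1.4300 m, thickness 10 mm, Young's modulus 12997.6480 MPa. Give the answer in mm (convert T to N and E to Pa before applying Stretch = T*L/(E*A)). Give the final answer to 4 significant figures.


A = 1.4300 * 0.01 = 0.01430 m^2
Stretch = 76.6880*1000 * 1322.9610 / (12997.6480e6 * 0.01430) * 1000
Stretch = 545.9 mm


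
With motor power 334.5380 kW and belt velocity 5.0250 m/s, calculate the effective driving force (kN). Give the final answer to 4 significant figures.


Te = P / v = 334.5380 / 5.0250
Te = 66.57 kN


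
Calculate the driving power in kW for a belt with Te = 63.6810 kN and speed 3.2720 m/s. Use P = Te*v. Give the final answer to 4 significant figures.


P = Te * v = 63.6810 * 3.2720
P = 208.4 kW


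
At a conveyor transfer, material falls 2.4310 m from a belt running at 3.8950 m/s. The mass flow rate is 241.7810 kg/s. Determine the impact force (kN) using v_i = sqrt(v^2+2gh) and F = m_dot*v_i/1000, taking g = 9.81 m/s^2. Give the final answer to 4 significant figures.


v_i = sqrt(3.8950^2 + 2*9.81*2.4310) = 7.92889 m/s
F = 241.7810 * 7.92889 / 1000
F = 1.917 kN


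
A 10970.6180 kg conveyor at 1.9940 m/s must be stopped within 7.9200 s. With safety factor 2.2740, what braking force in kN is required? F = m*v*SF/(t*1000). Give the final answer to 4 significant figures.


F = 10970.6180 * 1.9940 / 7.9200 * 2.2740 / 1000
F = 6.281 kN


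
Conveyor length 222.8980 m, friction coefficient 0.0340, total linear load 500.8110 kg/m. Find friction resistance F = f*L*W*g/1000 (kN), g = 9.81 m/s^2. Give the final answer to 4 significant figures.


F = 0.0340 * 222.8980 * 500.8110 * 9.81 / 1000
F = 37.23 kN


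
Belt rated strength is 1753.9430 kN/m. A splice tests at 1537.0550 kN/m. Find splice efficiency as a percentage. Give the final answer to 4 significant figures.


Eff = 1537.0550 / 1753.9430 * 100
Eff = 87.63 %


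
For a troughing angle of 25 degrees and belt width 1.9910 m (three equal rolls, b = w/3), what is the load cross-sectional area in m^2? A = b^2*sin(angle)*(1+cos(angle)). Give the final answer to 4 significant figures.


b = 1.9910/3 = 0.663667 m
A = 0.663667^2 * sin(25 deg) * (1 + cos(25 deg))
A = 0.3548 m^2


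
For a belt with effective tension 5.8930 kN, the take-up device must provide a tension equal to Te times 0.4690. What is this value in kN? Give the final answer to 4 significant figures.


T_tu = 5.8930 * 0.4690
T_tu = 2.764 kN


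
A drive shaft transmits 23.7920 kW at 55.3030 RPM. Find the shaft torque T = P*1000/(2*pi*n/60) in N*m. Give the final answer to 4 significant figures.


omega = 2*pi*55.3030/60 = 5.79132 rad/s
T = 23.7920*1000 / 5.79132
T = 4108 N*m


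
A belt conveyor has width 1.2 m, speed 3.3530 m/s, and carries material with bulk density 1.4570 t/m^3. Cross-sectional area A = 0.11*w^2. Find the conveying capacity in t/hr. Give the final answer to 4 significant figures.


A = 0.11 * 1.2^2 = 0.1584 m^2
C = 0.1584 * 3.3530 * 1.4570 * 3600
C = 2786 t/hr


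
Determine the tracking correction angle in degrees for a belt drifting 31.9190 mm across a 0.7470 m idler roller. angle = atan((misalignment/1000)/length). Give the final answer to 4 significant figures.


misalign_m = 31.9190 / 1000 = 0.031919 m
angle = atan(0.031919 / 0.7470)
angle = 2.447 deg


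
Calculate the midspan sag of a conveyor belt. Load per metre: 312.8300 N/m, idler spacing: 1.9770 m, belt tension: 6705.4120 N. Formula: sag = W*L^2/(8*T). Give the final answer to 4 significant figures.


sag = 312.8300 * 1.9770^2 / (8 * 6705.4120)
sag = 0.02279 m


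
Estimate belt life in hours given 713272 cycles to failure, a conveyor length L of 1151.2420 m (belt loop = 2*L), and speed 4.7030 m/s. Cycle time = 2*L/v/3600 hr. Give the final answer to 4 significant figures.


cycle_time = 2 * 1151.2420 / 4.7030 / 3600 = 0.135994 hr
life = 713272 * 0.135994 = 97000 hours


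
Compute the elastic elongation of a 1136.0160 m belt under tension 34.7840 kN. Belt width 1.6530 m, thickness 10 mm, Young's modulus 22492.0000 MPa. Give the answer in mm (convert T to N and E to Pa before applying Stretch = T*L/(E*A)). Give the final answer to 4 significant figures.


A = 1.6530 * 0.01 = 0.01653 m^2
Stretch = 34.7840*1000 * 1136.0160 / (22492.0000e6 * 0.01653) * 1000
Stretch = 106.3 mm


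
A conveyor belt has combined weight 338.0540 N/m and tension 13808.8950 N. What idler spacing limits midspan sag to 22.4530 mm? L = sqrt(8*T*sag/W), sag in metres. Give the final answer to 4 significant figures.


sag = 22.4530/1000 = 0.022453 m
L = sqrt(8 * 13808.8950 * 0.022453 / 338.0540)
L = 2.709 m


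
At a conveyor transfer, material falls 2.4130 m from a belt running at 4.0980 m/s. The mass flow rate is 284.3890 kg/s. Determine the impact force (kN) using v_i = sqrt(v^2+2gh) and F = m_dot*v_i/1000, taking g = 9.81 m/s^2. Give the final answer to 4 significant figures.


v_i = sqrt(4.0980^2 + 2*9.81*2.4130) = 8.00854 m/s
F = 284.3890 * 8.00854 / 1000
F = 2.278 kN


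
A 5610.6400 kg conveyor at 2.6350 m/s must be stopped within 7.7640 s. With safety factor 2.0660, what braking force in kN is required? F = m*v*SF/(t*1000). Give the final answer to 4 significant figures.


F = 5610.6400 * 2.6350 / 7.7640 * 2.0660 / 1000
F = 3.934 kN


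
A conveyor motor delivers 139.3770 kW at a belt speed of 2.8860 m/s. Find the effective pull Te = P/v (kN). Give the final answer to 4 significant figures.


Te = P / v = 139.3770 / 2.8860
Te = 48.29 kN


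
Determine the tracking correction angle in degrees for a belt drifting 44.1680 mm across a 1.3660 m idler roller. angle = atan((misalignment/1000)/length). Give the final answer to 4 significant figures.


misalign_m = 44.1680 / 1000 = 0.044168 m
angle = atan(0.044168 / 1.3660)
angle = 1.852 deg


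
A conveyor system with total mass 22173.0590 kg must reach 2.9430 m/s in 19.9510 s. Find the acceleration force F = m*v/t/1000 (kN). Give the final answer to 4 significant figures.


F = 22173.0590 * 2.9430 / 19.9510 / 1000
F = 3.271 kN


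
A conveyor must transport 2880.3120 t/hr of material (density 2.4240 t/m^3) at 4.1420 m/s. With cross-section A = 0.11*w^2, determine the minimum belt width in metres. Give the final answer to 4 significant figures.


A_req = 2880.3120 / (4.1420 * 2.4240 * 3600) = 0.0796883 m^2
w = sqrt(0.0796883 / 0.11)
w = 0.8511 m


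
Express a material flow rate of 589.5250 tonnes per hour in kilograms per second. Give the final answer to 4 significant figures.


m_dot = 589.5250 * 1000 / 3600
m_dot = 163.8 kg/s


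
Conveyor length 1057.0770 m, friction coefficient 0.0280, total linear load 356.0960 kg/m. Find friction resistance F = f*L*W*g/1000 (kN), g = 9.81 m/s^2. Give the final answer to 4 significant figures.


F = 0.0280 * 1057.0770 * 356.0960 * 9.81 / 1000
F = 103.4 kN


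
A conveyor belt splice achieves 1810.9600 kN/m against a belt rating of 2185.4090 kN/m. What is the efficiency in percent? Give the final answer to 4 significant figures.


Eff = 1810.9600 / 2185.4090 * 100
Eff = 82.87 %


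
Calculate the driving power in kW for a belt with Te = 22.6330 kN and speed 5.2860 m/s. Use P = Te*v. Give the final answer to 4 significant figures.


P = Te * v = 22.6330 * 5.2860
P = 119.6 kW


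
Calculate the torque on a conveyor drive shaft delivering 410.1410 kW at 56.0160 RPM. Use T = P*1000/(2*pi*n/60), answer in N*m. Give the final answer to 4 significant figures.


omega = 2*pi*56.0160/60 = 5.86598 rad/s
T = 410.1410*1000 / 5.86598
T = 69920 N*m


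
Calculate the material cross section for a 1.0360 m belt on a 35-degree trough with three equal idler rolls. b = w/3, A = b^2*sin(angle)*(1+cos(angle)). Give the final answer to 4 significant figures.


b = 1.0360/3 = 0.345333 m
A = 0.345333^2 * sin(35 deg) * (1 + cos(35 deg))
A = 0.1244 m^2


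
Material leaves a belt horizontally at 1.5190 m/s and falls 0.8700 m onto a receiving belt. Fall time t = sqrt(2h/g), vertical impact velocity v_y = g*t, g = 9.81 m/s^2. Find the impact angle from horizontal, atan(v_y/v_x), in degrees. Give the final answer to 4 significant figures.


t = sqrt(2*0.8700/9.81) = 0.421153 s
v_y = 9.81 * 0.421153 = 4.13151 m/s
angle = atan(4.13151 / 1.5190) = 69.81 deg


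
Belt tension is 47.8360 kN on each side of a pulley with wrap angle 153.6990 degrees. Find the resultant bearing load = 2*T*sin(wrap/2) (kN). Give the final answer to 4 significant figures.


F = 2 * 47.8360 * sin(153.6990/2 deg)
F = 93.16 kN


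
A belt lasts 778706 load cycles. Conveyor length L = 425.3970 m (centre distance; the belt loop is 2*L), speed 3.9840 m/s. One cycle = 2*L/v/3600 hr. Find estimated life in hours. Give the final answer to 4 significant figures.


cycle_time = 2 * 425.3970 / 3.9840 / 3600 = 0.0593202 hr
life = 778706 * 0.0593202 = 46190 hours


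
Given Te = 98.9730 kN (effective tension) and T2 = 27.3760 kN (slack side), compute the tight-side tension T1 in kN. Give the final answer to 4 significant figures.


T1 = Te + T2 = 98.9730 + 27.3760
T1 = 126.3 kN


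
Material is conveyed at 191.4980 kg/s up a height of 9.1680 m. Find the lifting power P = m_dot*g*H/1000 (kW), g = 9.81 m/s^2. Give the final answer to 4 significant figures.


P = 191.4980 * 9.81 * 9.1680 / 1000
P = 17.22 kW


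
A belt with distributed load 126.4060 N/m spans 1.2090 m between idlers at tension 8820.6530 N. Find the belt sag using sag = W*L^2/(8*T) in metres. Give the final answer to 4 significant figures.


sag = 126.4060 * 1.2090^2 / (8 * 8820.6530)
sag = 0.002618 m


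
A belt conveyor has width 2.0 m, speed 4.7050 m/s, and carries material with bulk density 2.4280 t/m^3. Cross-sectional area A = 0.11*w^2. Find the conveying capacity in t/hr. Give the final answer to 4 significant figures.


A = 0.11 * 2.0^2 = 0.44 m^2
C = 0.44 * 4.7050 * 2.4280 * 3600
C = 18100 t/hr


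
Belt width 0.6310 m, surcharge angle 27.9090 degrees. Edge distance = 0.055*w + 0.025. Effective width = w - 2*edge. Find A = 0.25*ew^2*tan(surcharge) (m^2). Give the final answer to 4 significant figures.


edge = 0.055*0.6310 + 0.025 = 0.059705 m
ew = 0.6310 - 2*0.059705 = 0.51159 m
A = 0.25 * 0.51159^2 * tan(27.9090 deg)
A = 0.03466 m^2


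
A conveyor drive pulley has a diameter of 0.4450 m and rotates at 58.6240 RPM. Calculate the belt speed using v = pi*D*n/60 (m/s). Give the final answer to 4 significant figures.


v = pi * 0.4450 * 58.6240 / 60
v = 1.366 m/s


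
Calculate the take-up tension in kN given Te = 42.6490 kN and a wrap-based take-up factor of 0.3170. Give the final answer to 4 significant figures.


T_tu = 42.6490 * 0.3170
T_tu = 13.52 kN


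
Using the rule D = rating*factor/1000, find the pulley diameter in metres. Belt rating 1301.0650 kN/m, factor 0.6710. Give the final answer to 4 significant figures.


D = 1301.0650 * 0.6710 / 1000
D = 0.8730 m


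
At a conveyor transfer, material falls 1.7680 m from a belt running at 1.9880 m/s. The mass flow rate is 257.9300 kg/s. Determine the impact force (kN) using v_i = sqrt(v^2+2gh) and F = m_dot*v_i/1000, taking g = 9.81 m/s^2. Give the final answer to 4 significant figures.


v_i = sqrt(1.9880^2 + 2*9.81*1.7680) = 6.21613 m/s
F = 257.9300 * 6.21613 / 1000
F = 1.603 kN


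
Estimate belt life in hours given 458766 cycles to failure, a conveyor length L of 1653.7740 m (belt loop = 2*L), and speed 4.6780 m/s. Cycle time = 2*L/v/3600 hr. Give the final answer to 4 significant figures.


cycle_time = 2 * 1653.7740 / 4.6780 / 3600 = 0.196401 hr
life = 458766 * 0.196401 = 90100 hours


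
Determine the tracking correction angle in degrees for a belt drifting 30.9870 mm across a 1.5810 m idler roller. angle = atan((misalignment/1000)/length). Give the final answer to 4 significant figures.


misalign_m = 30.9870 / 1000 = 0.030987 m
angle = atan(0.030987 / 1.5810)
angle = 1.123 deg


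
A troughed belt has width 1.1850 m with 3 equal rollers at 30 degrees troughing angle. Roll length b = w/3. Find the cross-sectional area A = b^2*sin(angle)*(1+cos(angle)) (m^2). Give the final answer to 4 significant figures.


b = 1.1850/3 = 0.395 m
A = 0.395^2 * sin(30 deg) * (1 + cos(30 deg))
A = 0.1456 m^2


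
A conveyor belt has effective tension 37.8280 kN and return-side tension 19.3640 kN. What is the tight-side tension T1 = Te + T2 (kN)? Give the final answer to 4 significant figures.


T1 = Te + T2 = 37.8280 + 19.3640
T1 = 57.19 kN


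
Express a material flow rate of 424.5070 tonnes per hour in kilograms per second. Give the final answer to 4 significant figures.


m_dot = 424.5070 * 1000 / 3600
m_dot = 117.9 kg/s


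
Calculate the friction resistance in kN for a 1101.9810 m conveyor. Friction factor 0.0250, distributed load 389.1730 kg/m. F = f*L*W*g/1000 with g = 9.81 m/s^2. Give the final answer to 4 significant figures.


F = 0.0250 * 1101.9810 * 389.1730 * 9.81 / 1000
F = 105.2 kN


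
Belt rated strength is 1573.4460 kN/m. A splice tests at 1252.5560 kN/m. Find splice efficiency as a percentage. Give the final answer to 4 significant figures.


Eff = 1252.5560 / 1573.4460 * 100
Eff = 79.61 %


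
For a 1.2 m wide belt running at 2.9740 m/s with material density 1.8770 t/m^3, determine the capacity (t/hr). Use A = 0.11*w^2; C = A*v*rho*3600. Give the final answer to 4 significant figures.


A = 0.11 * 1.2^2 = 0.1584 m^2
C = 0.1584 * 2.9740 * 1.8770 * 3600
C = 3183 t/hr


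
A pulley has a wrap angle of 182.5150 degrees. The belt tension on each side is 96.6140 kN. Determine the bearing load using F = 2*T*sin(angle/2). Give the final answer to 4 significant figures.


F = 2 * 96.6140 * sin(182.5150/2 deg)
F = 193.2 kN


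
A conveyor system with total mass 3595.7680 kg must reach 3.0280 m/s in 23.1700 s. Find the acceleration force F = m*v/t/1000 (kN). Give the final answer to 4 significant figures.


F = 3595.7680 * 3.0280 / 23.1700 / 1000
F = 0.4699 kN


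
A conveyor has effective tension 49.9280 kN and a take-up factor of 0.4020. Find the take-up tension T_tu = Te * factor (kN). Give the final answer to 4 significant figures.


T_tu = 49.9280 * 0.4020
T_tu = 20.07 kN


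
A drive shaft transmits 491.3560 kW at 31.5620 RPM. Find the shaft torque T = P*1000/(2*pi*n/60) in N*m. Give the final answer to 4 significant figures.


omega = 2*pi*31.5620/60 = 3.30516 rad/s
T = 491.3560*1000 / 3.30516
T = 148700 N*m


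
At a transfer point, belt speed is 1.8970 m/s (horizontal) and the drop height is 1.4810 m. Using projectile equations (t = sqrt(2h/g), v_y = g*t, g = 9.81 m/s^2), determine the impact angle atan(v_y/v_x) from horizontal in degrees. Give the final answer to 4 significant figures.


t = sqrt(2*1.4810/9.81) = 0.549488 s
v_y = 9.81 * 0.549488 = 5.39048 m/s
angle = atan(5.39048 / 1.8970) = 70.61 deg


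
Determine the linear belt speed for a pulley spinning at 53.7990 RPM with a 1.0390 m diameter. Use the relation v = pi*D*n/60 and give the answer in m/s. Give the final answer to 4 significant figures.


v = pi * 1.0390 * 53.7990 / 60
v = 2.927 m/s


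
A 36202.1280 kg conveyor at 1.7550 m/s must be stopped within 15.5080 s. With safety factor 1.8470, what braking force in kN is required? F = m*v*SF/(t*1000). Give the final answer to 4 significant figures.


F = 36202.1280 * 1.7550 / 15.5080 * 1.8470 / 1000
F = 7.567 kN


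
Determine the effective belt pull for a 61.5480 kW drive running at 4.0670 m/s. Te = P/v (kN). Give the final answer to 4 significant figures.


Te = P / v = 61.5480 / 4.0670
Te = 15.13 kN


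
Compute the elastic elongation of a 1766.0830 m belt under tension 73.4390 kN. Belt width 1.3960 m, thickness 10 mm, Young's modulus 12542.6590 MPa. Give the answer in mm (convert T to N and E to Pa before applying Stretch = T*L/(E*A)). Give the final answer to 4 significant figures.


A = 1.3960 * 0.01 = 0.01396 m^2
Stretch = 73.4390*1000 * 1766.0830 / (12542.6590e6 * 0.01396) * 1000
Stretch = 740.7 mm


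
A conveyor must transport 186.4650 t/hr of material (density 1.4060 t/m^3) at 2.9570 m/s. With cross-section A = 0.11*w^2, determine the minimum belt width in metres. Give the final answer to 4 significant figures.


A_req = 186.4650 / (2.9570 * 1.4060 * 3600) = 0.0124583 m^2
w = sqrt(0.0124583 / 0.11)
w = 0.3365 m


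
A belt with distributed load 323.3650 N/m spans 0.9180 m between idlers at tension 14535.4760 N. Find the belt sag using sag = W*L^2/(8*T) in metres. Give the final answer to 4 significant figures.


sag = 323.3650 * 0.9180^2 / (8 * 14535.4760)
sag = 0.002343 m


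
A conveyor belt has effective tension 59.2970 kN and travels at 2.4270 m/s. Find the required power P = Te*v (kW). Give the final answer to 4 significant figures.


P = Te * v = 59.2970 * 2.4270
P = 143.9 kW


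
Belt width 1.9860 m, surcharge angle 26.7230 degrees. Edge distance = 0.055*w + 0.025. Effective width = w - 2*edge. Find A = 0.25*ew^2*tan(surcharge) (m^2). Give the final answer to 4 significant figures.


edge = 0.055*1.9860 + 0.025 = 0.13423 m
ew = 1.9860 - 2*0.13423 = 1.71754 m
A = 0.25 * 1.71754^2 * tan(26.7230 deg)
A = 0.3713 m^2


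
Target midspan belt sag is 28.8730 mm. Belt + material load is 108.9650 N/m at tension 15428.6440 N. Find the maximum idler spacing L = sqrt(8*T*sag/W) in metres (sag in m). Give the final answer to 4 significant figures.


sag = 28.8730/1000 = 0.028873 m
L = sqrt(8 * 15428.6440 * 0.028873 / 108.9650)
L = 5.719 m


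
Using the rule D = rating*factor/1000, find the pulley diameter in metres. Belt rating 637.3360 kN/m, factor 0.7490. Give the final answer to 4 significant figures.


D = 637.3360 * 0.7490 / 1000
D = 0.4774 m


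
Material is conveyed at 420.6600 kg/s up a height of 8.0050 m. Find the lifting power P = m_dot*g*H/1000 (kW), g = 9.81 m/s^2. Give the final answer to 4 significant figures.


P = 420.6600 * 9.81 * 8.0050 / 1000
P = 33.03 kW


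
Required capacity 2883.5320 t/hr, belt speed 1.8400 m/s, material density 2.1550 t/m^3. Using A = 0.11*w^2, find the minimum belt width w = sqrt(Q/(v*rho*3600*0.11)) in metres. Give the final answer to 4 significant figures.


A_req = 2883.5320 / (1.8400 * 2.1550 * 3600) = 0.202003 m^2
w = sqrt(0.202003 / 0.11)
w = 1.355 m


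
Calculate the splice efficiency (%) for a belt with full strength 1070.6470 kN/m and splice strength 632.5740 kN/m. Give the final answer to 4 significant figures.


Eff = 632.5740 / 1070.6470 * 100
Eff = 59.08 %


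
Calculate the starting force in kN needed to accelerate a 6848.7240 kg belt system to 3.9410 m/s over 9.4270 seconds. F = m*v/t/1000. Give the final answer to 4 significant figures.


F = 6848.7240 * 3.9410 / 9.4270 / 1000
F = 2.863 kN


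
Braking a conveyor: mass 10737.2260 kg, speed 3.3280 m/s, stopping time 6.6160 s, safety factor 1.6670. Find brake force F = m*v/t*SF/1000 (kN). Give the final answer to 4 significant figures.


F = 10737.2260 * 3.3280 / 6.6160 * 1.6670 / 1000
F = 9.004 kN


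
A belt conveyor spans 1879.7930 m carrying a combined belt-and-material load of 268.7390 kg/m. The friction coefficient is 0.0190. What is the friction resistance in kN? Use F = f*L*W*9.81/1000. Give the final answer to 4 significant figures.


F = 0.0190 * 1879.7930 * 268.7390 * 9.81 / 1000
F = 94.16 kN


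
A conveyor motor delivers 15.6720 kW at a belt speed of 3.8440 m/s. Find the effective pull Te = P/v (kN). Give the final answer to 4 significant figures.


Te = P / v = 15.6720 / 3.8440
Te = 4.077 kN


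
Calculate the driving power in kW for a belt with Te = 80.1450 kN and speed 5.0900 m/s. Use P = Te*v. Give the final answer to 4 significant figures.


P = Te * v = 80.1450 * 5.0900
P = 407.9 kW


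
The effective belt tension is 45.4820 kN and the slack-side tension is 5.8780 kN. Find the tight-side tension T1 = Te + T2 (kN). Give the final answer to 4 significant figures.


T1 = Te + T2 = 45.4820 + 5.8780
T1 = 51.36 kN


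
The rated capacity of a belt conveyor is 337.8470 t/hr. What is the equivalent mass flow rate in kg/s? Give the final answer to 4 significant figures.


m_dot = 337.8470 * 1000 / 3600
m_dot = 93.85 kg/s


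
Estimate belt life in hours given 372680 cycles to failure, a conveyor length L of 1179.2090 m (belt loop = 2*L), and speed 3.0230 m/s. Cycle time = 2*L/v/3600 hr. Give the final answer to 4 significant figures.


cycle_time = 2 * 1179.2090 / 3.0230 / 3600 = 0.216711 hr
life = 372680 * 0.216711 = 80760 hours


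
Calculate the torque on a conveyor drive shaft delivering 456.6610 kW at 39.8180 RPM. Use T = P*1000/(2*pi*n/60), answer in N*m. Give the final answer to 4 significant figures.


omega = 2*pi*39.8180/60 = 4.16973 rad/s
T = 456.6610*1000 / 4.16973
T = 109500 N*m


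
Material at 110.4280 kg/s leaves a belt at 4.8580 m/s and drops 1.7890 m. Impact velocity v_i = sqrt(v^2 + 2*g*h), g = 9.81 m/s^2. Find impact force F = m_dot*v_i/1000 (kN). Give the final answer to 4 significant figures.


v_i = sqrt(4.8580^2 + 2*9.81*1.7890) = 7.66161 m/s
F = 110.4280 * 7.66161 / 1000
F = 0.8461 kN


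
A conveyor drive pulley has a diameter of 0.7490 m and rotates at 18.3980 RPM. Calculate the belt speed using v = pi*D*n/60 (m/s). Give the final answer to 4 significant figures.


v = pi * 0.7490 * 18.3980 / 60
v = 0.7215 m/s


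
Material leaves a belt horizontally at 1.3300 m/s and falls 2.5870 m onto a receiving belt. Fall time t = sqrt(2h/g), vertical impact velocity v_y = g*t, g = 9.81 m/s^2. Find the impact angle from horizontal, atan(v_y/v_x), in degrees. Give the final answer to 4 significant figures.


t = sqrt(2*2.5870/9.81) = 0.726238 s
v_y = 9.81 * 0.726238 = 7.12439 m/s
angle = atan(7.12439 / 1.3300) = 79.43 deg


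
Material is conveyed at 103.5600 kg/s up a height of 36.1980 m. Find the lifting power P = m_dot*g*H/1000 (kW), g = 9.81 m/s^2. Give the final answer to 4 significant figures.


P = 103.5600 * 9.81 * 36.1980 / 1000
P = 36.77 kW


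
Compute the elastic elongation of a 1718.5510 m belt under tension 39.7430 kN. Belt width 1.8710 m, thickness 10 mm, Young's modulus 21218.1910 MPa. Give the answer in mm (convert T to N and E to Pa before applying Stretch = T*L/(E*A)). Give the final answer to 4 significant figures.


A = 1.8710 * 0.01 = 0.01871 m^2
Stretch = 39.7430*1000 * 1718.5510 / (21218.1910e6 * 0.01871) * 1000
Stretch = 172.0 mm


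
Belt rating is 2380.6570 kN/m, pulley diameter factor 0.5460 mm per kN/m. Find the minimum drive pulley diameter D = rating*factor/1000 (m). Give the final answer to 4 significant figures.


D = 2380.6570 * 0.5460 / 1000
D = 1.300 m


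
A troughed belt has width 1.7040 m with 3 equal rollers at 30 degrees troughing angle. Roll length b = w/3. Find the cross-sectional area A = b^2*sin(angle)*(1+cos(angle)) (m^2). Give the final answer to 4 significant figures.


b = 1.7040/3 = 0.568 m
A = 0.568^2 * sin(30 deg) * (1 + cos(30 deg))
A = 0.3010 m^2


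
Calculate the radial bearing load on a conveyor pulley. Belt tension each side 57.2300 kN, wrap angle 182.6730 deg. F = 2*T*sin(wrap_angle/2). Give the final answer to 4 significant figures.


F = 2 * 57.2300 * sin(182.6730/2 deg)
F = 114.4 kN


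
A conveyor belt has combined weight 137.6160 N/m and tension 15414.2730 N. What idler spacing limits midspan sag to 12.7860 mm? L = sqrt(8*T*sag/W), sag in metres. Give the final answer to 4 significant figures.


sag = 12.7860/1000 = 0.012786 m
L = sqrt(8 * 15414.2730 * 0.012786 / 137.6160)
L = 3.385 m


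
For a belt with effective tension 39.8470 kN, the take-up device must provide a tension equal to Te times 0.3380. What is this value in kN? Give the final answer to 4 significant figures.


T_tu = 39.8470 * 0.3380
T_tu = 13.47 kN


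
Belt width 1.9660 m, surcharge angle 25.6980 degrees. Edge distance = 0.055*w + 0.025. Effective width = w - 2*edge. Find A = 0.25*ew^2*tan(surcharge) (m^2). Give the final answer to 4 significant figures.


edge = 0.055*1.9660 + 0.025 = 0.13313 m
ew = 1.9660 - 2*0.13313 = 1.69974 m
A = 0.25 * 1.69974^2 * tan(25.6980 deg)
A = 0.3476 m^2


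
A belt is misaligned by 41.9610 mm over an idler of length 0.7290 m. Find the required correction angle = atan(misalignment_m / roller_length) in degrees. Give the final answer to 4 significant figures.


misalign_m = 41.9610 / 1000 = 0.041961 m
angle = atan(0.041961 / 0.7290)
angle = 3.294 deg


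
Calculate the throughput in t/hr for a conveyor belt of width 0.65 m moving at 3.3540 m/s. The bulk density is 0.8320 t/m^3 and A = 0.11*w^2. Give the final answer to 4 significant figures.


A = 0.11 * 0.65^2 = 0.046475 m^2
C = 0.046475 * 3.3540 * 0.8320 * 3600
C = 466.9 t/hr


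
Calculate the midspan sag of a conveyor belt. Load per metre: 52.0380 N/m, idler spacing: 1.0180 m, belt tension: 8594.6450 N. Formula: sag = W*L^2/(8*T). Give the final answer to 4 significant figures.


sag = 52.0380 * 1.0180^2 / (8 * 8594.6450)
sag = 0.0007843 m


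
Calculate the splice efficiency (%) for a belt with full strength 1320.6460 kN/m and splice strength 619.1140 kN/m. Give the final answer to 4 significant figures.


Eff = 619.1140 / 1320.6460 * 100
Eff = 46.88 %


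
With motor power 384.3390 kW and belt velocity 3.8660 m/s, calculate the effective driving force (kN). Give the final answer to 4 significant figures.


Te = P / v = 384.3390 / 3.8660
Te = 99.42 kN


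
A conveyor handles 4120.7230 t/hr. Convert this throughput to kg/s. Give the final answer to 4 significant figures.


m_dot = 4120.7230 * 1000 / 3600
m_dot = 1145 kg/s


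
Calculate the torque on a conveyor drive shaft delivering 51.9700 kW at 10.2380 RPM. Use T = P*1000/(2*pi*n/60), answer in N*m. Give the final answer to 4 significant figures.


omega = 2*pi*10.2380/60 = 1.07212 rad/s
T = 51.9700*1000 / 1.07212
T = 48470 N*m


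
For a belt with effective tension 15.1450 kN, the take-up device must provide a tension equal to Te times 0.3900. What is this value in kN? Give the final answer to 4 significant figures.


T_tu = 15.1450 * 0.3900
T_tu = 5.907 kN


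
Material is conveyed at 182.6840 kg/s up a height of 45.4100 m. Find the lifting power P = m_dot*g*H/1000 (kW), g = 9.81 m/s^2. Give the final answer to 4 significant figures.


P = 182.6840 * 9.81 * 45.4100 / 1000
P = 81.38 kW


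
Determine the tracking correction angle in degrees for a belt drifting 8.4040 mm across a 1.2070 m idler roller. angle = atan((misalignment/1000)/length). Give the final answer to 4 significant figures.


misalign_m = 8.4040 / 1000 = 0.008404 m
angle = atan(0.008404 / 1.2070)
angle = 0.3989 deg


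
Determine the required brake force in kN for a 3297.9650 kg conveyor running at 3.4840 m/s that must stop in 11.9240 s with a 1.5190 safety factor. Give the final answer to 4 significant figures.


F = 3297.9650 * 3.4840 / 11.9240 * 1.5190 / 1000
F = 1.464 kN


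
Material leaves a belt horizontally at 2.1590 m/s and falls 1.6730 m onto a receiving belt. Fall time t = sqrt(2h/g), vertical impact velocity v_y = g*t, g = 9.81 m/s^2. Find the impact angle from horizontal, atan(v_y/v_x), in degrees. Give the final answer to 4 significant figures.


t = sqrt(2*1.6730/9.81) = 0.584021 s
v_y = 9.81 * 0.584021 = 5.72925 m/s
angle = atan(5.72925 / 2.1590) = 69.35 deg


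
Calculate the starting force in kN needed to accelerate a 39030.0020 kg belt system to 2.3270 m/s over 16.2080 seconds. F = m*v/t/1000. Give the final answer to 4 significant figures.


F = 39030.0020 * 2.3270 / 16.2080 / 1000
F = 5.604 kN


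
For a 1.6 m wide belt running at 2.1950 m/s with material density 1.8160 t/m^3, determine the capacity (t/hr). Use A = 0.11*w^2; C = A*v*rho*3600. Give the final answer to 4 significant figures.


A = 0.11 * 1.6^2 = 0.2816 m^2
C = 0.2816 * 2.1950 * 1.8160 * 3600
C = 4041 t/hr


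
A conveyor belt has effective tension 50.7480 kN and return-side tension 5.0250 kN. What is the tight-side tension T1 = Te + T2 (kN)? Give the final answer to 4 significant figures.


T1 = Te + T2 = 50.7480 + 5.0250
T1 = 55.77 kN


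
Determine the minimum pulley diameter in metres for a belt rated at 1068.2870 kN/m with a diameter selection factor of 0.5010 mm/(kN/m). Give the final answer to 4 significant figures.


D = 1068.2870 * 0.5010 / 1000
D = 0.5352 m


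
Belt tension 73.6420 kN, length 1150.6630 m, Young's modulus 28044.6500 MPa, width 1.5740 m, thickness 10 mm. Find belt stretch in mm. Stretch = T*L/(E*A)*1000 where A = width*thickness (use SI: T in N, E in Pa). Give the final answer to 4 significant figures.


A = 1.5740 * 0.01 = 0.01574 m^2
Stretch = 73.6420*1000 * 1150.6630 / (28044.6500e6 * 0.01574) * 1000
Stretch = 192.0 mm


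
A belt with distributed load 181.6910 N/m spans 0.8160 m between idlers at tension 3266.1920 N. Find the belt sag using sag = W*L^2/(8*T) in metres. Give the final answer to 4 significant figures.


sag = 181.6910 * 0.8160^2 / (8 * 3266.1920)
sag = 0.004630 m


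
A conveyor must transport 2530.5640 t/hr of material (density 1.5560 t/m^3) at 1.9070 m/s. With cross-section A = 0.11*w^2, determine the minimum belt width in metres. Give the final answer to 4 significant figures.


A_req = 2530.5640 / (1.9070 * 1.5560 * 3600) = 0.236894 m^2
w = sqrt(0.236894 / 0.11)
w = 1.468 m


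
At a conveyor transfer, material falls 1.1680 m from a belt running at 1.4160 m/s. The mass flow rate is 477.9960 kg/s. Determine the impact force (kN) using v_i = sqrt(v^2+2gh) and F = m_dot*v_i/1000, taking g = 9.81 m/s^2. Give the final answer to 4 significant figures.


v_i = sqrt(1.4160^2 + 2*9.81*1.1680) = 4.99212 m/s
F = 477.9960 * 4.99212 / 1000
F = 2.386 kN


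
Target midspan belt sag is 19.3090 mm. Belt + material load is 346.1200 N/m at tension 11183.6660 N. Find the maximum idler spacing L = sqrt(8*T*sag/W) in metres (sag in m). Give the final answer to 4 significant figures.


sag = 19.3090/1000 = 0.019309 m
L = sqrt(8 * 11183.6660 * 0.019309 / 346.1200)
L = 2.234 m


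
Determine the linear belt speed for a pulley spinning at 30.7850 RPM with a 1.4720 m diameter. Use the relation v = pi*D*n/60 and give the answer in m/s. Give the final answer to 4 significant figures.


v = pi * 1.4720 * 30.7850 / 60
v = 2.373 m/s


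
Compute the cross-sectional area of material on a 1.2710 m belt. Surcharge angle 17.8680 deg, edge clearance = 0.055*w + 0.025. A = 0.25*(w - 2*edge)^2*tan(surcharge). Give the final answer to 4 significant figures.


edge = 0.055*1.2710 + 0.025 = 0.094905 m
ew = 1.2710 - 2*0.094905 = 1.08119 m
A = 0.25 * 1.08119^2 * tan(17.8680 deg)
A = 0.09421 m^2


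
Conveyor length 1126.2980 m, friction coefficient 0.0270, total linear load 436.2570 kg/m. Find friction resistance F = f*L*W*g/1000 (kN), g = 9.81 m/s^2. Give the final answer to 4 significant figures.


F = 0.0270 * 1126.2980 * 436.2570 * 9.81 / 1000
F = 130.1 kN


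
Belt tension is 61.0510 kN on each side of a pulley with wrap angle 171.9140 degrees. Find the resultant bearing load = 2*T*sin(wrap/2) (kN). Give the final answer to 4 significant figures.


F = 2 * 61.0510 * sin(171.9140/2 deg)
F = 121.8 kN


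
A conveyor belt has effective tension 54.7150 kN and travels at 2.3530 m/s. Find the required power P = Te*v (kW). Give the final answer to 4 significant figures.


P = Te * v = 54.7150 * 2.3530
P = 128.7 kW


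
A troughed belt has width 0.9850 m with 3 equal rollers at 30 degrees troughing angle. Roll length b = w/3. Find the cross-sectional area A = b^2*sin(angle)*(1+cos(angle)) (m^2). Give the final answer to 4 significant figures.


b = 0.9850/3 = 0.328333 m
A = 0.328333^2 * sin(30 deg) * (1 + cos(30 deg))
A = 0.1006 m^2


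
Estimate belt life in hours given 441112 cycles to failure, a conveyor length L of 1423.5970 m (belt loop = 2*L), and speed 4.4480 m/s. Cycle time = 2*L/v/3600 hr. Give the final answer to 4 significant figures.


cycle_time = 2 * 1423.5970 / 4.4480 / 3600 = 0.177807 hr
life = 441112 * 0.177807 = 78430 hours


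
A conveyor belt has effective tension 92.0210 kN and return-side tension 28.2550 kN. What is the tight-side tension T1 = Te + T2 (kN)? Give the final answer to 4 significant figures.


T1 = Te + T2 = 92.0210 + 28.2550
T1 = 120.3 kN


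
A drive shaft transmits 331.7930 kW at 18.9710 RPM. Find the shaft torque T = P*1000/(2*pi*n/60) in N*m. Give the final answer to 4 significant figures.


omega = 2*pi*18.9710/60 = 1.98664 rad/s
T = 331.7930*1000 / 1.98664
T = 167000 N*m


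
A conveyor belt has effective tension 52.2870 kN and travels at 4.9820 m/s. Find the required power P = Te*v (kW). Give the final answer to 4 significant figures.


P = Te * v = 52.2870 * 4.9820
P = 260.5 kW


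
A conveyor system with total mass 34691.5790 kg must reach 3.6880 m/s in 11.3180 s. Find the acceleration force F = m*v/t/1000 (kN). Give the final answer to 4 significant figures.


F = 34691.5790 * 3.6880 / 11.3180 / 1000
F = 11.30 kN


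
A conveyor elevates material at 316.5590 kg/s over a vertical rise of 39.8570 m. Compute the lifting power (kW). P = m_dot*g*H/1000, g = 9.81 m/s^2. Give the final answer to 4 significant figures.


P = 316.5590 * 9.81 * 39.8570 / 1000
P = 123.8 kW


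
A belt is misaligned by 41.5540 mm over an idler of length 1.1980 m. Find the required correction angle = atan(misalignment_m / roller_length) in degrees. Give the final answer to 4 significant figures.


misalign_m = 41.5540 / 1000 = 0.041554 m
angle = atan(0.041554 / 1.1980)
angle = 1.987 deg


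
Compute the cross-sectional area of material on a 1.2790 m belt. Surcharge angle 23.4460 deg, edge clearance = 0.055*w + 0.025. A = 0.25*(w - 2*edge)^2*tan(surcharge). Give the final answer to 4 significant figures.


edge = 0.055*1.2790 + 0.025 = 0.095345 m
ew = 1.2790 - 2*0.095345 = 1.08831 m
A = 0.25 * 1.08831^2 * tan(23.4460 deg)
A = 0.1284 m^2
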